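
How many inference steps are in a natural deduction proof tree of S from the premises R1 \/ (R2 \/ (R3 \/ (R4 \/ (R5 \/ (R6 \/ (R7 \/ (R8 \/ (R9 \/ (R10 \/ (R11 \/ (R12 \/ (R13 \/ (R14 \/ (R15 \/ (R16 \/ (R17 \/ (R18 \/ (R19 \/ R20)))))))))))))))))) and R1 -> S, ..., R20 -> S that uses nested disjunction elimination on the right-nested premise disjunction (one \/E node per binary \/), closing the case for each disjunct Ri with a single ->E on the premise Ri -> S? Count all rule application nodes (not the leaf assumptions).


The premise R1 \/ (R2 \/ (R3 \/ (R4 \/ (R5 \/ (R6 \/ (R7 \/ (R8 \/ (R9 \/ (R10 \/ (R11 \/ (R12 \/ (R13 \/ (R14 \/ (R15 \/ (R16 \/ (R17 \/ (R18 \/ (R19 \/ R20)))))))))))))))))) contains 20 disjuncts, hence 19 binary \/ connectives.
- Each binary \/ is eliminated once: 19 \/E nodes.
- Each of the 20 cases Ri derives S by one ->E with Ri -> S: 20 ->E nodes.
Total = 19 + 20 = 39

39


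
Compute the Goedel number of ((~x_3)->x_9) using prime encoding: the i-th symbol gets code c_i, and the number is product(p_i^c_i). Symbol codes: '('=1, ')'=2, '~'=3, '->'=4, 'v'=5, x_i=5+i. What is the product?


Formula: ((~x_3)->x_9)
Symbol codes: [1, 1, 3, 8, 2, 4, 14, 2]
Primes: [2, 3, 5, 7, 11, 13, 17, 19]
p_1^1 = 2^1 = 2
p_2^1 = 3^1 = 3
p_3^3 = 5^3 = 125
p_4^8 = 7^8 = 5764801
p_5^2 = 11^2 = 121
p_6^4 = 13^4 = 28561
p_7^14 = 17^14 = 168377826559400929
p_8^2 = 19^2 = 361
Product = 908231298989739394289520800866716750

908231298989739394289520800866716750


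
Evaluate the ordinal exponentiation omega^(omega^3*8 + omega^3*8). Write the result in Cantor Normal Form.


omega^(omega^3*8 + omega^3*8):
Both terms of the exponent have the same exponent 3, so they merge: omega^3*8 + omega^3*8 = omega^3*(8+8) = omega^3*16.
omega raised to a CNF ordinal is a single CNF term: Result = omega^(omega^3*16)

omega^(omega^3*16)


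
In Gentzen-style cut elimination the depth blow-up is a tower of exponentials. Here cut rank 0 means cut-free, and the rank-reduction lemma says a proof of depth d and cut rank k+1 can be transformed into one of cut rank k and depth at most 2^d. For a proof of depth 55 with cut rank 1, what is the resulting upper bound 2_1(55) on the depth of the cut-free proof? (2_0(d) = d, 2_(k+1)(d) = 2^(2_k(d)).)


Each rank reduction sends depth d to at most 2^d; cut rank r needs r reductions.
2_0(55) = 55
2_1(55) = 2^55 = 36028797018963968
Cut-free depth bound = 36028797018963968

36028797018963968


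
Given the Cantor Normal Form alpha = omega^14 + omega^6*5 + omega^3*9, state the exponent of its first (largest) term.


CNF: omega^14 + omega^6*5 + omega^3*9
The leading term is omega^14, which has exponent 14.

14


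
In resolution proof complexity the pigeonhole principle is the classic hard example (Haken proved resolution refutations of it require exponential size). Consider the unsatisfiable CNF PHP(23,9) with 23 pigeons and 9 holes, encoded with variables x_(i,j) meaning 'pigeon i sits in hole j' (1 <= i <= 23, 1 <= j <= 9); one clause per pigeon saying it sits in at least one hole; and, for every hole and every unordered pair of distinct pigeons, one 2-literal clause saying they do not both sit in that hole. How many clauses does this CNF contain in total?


PHP(23,9): 23 pigeons, 9 holes, 23*9 = 207 variables.
- pigeon clauses: one per pigeon -> 23 clauses
- hole clauses: 9 holes * C(23,2) = 9 * 253 -> 2277 clauses
Total clauses = 23 + 2277 = 2300

2300


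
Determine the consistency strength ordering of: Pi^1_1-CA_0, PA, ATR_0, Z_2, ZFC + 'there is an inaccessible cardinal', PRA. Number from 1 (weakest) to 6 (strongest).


Ordering by consistency strength:
1. PRA
2. PA
3. ATR_0
4. Pi^1_1-CA_0
5. Z_2
6. ZFC + 'there is an inaccessible cardinal'


Pi^1_1-CA_0=4, PA=2, ATR_0=3, Z_2=5, ZFC + 'there is an inaccessible cardinal'=6, PRA=1


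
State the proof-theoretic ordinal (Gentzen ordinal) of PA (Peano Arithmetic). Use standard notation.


The proof-theoretic ordinal of PA (Peano Arithmetic) is a standard result in ordinal analysis.
This ordinal is the supremum of order types of primitive recursive well-orderings
that the theory can prove to be well-ordered.
For PA (Peano Arithmetic), the proof-theoretic ordinal is epsilon_0.

epsilon_0


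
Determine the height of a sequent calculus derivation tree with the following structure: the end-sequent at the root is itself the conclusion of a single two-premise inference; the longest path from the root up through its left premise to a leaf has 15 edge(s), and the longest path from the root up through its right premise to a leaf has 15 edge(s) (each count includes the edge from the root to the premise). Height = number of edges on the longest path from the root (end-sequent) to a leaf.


Longest path through the left premise: 15 edges (measured from the branching sequent)
Longest path through the right premise: 15 edges
Height of the subtree rooted at the branching sequent: max(15, 15) = 15
The branching sequent is the root itself.
Total height = 15

15


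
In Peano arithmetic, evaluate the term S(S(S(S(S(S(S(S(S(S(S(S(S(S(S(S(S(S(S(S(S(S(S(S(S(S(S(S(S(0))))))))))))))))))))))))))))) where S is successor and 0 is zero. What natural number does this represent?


Counting successors applied to 0:
29 applications of S to 0 = 29

29


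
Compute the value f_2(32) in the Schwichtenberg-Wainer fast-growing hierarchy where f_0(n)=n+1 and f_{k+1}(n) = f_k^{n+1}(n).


f_2(32) = f_1^33(32)
f_1(m) = 2m + 1.
Iterating: f_1^k(n) = 2^k*(n+1) - 1.
f_2(32) = 2^33*(32+1) - 1 = 8589934592*33 - 1 = 283467841535

283467841535


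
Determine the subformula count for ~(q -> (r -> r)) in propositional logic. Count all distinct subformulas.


Formula: ~(q -> (r -> r))
Subformulas found:
  1. q
  2. r
  3. (r -> r)
  4. (q -> (r -> r))
  5. ~(q -> (r -> r))
Total distinct subformulas = 5

5


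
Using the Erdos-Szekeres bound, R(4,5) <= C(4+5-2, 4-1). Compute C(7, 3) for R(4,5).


R(4,5) <= C(4+5-2, 4-1) = C(7, 3)
C(7, 3) = 7! / (3! * 4!)
= 35

35


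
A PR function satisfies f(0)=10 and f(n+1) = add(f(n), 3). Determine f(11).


f(0) = 10
f(1) = add(f(0), 3) = add(10, 3) = 13
f(2) = add(f(1), 3) = add(13, 3) = 16
f(3) = add(f(2), 3) = add(16, 3) = 19
f(4) = add(f(3), 3) = add(19, 3) = 22
f(5) = add(f(4), 3) = add(22, 3) = 25
f(6) = add(f(5), 3) = add(25, 3) = 28
f(7) = add(f(6), 3) = add(28, 3) = 31
f(8) = add(f(7), 3) = add(31, 3) = 34
f(9) = add(f(8), 3) = add(34, 3) = 37
f(10) = add(f(9), 3) = add(37, 3) = 40
f(11) = add(f(10), 3) = add(40, 3) = 43


43


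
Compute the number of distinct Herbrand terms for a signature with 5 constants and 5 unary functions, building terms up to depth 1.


Herbrand terms by depth:
Depth 0: 5 constants
Depth 1: 25 new terms (running total: 30)
Total distinct ground terms = 30

30


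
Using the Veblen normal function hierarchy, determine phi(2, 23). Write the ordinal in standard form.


phi(2, 23):
phi(2, beta) = zeta_beta (the beta-th zeta number, fixed point of epsilon).
phi(2, 23) = zeta_23

zeta_23


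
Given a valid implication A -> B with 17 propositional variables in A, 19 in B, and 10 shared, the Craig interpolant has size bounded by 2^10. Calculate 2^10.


Shared atoms = 10
Craig interpolant size bound = 2^10
= 1024

1024


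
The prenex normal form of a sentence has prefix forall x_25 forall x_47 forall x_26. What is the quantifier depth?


Quantifier prefix has 3 quantifier symbols.
Quantifier depth = 3

3


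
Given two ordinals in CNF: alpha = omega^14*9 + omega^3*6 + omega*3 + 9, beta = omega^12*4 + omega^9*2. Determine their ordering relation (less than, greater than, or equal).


Compare term by term from highest exponent:
alpha = omega^14*9 + omega^3*6 + omega*3 + 9
beta = omega^12*4 + omega^9*2
Term 1: alpha has omega^14*9, beta has omega^12*4
Term 2: alpha has omega^3*6, beta has omega^9*2
Term 3: alpha has omega^1*3, beta has omega^0*0
Term 4: alpha has omega^0*9, beta has omega^0*0
Result: alpha > beta

alpha > beta


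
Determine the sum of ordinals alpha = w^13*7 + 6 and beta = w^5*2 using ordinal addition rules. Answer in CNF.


Ordinal addition (w^13*7 + 6) + w^5*2:
alpha's leading term has exponent 13 > beta's exponent 5, so it survives.
alpha's tail term has exponent 0 < beta's exponent 5, so it is absorbed by beta.
In ordinal addition, any term followed by a strictly larger-exponent term is absorbed.
Result = w^13*7 + w^5*2

w^13*7 + w^5*2


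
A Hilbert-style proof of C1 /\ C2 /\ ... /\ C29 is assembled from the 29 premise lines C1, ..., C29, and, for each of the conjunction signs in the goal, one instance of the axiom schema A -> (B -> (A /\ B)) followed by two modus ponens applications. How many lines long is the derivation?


Conjoining 29 premises:
- 29 premise lines
- the goal has 28 conjunction signs; each costs 1 axiom instance + 2 MP = 3 lines: 3 * 28 = 84
Total = 29 + 84 = 113 lines.

113


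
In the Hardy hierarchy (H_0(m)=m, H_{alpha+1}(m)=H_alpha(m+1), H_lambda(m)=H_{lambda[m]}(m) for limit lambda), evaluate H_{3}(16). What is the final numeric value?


H_3(16):
For finite ordinals k, H_k(n) = n + k (each successor step adds 1).
H_3(16) = 16 + 3 = 19

19


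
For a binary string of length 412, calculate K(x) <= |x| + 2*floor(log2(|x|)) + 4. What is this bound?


floor(log2(412)) = 8
2 * 8 = 16
K(x) <= 412 + 16 + 4 = 432

432


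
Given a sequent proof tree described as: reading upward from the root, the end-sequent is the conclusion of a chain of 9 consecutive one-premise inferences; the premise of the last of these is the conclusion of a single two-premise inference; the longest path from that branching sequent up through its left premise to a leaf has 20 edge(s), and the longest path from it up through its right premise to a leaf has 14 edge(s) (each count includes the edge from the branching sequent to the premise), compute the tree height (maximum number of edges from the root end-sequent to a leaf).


Longest path through the left premise: 20 edges (measured from the branching sequent)
Longest path through the right premise: 14 edges
Height of the subtree rooted at the branching sequent: max(20, 14) = 20
The branching sequent sits 9 edges above the root (the chain of one-premise inferences), so height = 20 + 9 = 29

29


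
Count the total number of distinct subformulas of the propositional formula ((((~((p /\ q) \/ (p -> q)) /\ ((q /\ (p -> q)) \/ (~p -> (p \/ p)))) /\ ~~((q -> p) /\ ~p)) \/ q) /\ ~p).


Formula: ((((~((p /\ q) \/ (p -> q)) /\ ((q /\ (p -> q)) \/ (~p -> (p \/ p)))) /\ ~~((q -> p) /\ ~p)) \/ q) /\ ~p)
Subformulas found:
  1. q
  2. p
  3. ~p
  4. (p \/ p)
  5. (p /\ q)
  6. (q -> p)
  7. (p -> q)
  8. (q /\ (p -> q))
  9. (~p -> (p \/ p))
  10. ((q -> p) /\ ~p)
  11. ~((q -> p) /\ ~p)
  12. ~~((q -> p) /\ ~p)
  13. ((p /\ q) \/ (p -> q))
  14. ~((p /\ q) \/ (p -> q))
  15. ((q /\ (p -> q)) \/ (~p -> (p \/ p)))
  16. (~((p /\ q) \/ (p -> q)) /\ ((q /\ (p -> q)) \/ (~p -> (p \/ p))))
  17. ((~((p /\ q) \/ (p -> q)) /\ ((q /\ (p -> q)) \/ (~p -> (p \/ p)))) /\ ~~((q -> p) /\ ~p))
  18. (((~((p /\ q) \/ (p -> q)) /\ ((q /\ (p -> q)) \/ (~p -> (p \/ p)))) /\ ~~((q -> p) /\ ~p)) \/ q)
  19. ((((~((p /\ q) \/ (p -> q)) /\ ((q /\ (p -> q)) \/ (~p -> (p \/ p)))) /\ ~~((q -> p) /\ ~p)) \/ q) /\ ~p)
Total distinct subformulas = 19

19


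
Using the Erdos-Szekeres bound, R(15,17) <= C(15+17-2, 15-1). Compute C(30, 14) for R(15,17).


R(15,17) <= C(15+17-2, 15-1) = C(30, 14)
C(30, 14) = 30! / (14! * 16!)
= 145422675

145422675


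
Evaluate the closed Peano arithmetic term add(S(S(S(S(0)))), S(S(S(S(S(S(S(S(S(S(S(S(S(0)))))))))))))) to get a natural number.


add(S^4(0), S^13(0)):
S^4(0) = 4
S^13(0) = 13
4 + 13 = 17

17


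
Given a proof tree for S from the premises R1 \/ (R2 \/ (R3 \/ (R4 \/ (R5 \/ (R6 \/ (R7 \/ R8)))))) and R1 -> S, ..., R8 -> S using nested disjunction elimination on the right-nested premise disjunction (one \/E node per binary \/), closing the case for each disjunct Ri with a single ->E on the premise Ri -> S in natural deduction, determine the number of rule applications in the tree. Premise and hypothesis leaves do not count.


The premise R1 \/ (R2 \/ (R3 \/ (R4 \/ (R5 \/ (R6 \/ (R7 \/ R8)))))) contains 8 disjuncts, hence 7 binary \/ connectives.
- Each binary \/ is eliminated once: 7 \/E nodes.
- Each of the 8 cases Ri derives S by one ->E with Ri -> S: 8 ->E nodes.
Total = 7 + 8 = 15

15


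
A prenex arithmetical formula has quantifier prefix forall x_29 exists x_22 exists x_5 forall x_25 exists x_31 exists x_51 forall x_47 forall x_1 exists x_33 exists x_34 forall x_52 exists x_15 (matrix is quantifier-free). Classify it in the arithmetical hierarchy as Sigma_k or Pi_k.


Leading quantifier is forall, so the class is Pi.
Number of quantifier blocks = alternations + 1 = 7 + 1 = 8.
Classification: Pi_8

Pi_8


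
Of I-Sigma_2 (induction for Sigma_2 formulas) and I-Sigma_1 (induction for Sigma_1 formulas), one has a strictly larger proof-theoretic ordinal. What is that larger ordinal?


Proof-theoretic ordinal of I-Sigma_2 (induction for Sigma_2 formulas): omega^(omega^omega)
Proof-theoretic ordinal of I-Sigma_1 (induction for Sigma_1 formulas): omega^omega
Comparing: omega^omega < omega^(omega^omega).
The larger ordinal is omega^(omega^omega) (from I-Sigma_2 (induction for Sigma_2 formulas)).

omega^(omega^omega)


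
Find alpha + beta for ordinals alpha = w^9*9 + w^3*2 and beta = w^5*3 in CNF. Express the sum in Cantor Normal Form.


Ordinal addition (w^9*9 + w^3*2) + w^5*3:
alpha's leading term has exponent 9 > beta's exponent 5, so it survives.
alpha's tail term has exponent 3 < beta's exponent 5, so it is absorbed by beta.
In ordinal addition, any term followed by a strictly larger-exponent term is absorbed.
Result = w^9*9 + w^5*3

w^9*9 + w^5*3


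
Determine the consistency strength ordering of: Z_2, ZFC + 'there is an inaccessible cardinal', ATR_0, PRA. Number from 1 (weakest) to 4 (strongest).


Ordering by consistency strength:
1. PRA
2. ATR_0
3. Z_2
4. ZFC + 'there is an inaccessible cardinal'


Z_2=3, ZFC + 'there is an inaccessible cardinal'=4, ATR_0=2, PRA=1


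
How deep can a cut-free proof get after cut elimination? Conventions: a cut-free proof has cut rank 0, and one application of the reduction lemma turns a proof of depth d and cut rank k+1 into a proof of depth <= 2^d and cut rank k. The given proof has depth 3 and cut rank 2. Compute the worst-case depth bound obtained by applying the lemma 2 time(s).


Each rank reduction sends depth d to at most 2^d; cut rank r needs r reductions.
2_0(3) = 3
2_1(3) = 2^3 = 8
2_2(3) = 2^8 = 256
Cut-free depth bound = 256

256


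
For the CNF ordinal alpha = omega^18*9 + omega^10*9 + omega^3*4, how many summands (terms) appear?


CNF: omega^18*9 + omega^10*9 + omega^3*4
Count the summands separated by '+':
  term 1: omega^18*9
  term 2: omega^10*9
  term 3: omega^3*4
Total terms = 3

3


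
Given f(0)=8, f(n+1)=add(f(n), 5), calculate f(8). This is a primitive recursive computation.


f(0) = 8
f(1) = add(f(0), 5) = add(8, 5) = 13
f(2) = add(f(1), 5) = add(13, 5) = 18
f(3) = add(f(2), 5) = add(18, 5) = 23
f(4) = add(f(3), 5) = add(23, 5) = 28
f(5) = add(f(4), 5) = add(28, 5) = 33
f(6) = add(f(5), 5) = add(33, 5) = 38
f(7) = add(f(6), 5) = add(38, 5) = 43
f(8) = add(f(7), 5) = add(43, 5) = 48


48


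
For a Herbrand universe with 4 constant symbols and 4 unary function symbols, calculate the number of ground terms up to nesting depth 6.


Herbrand terms by depth:
Depth 0: 4 constants
Depth 1: 16 new terms (running total: 20)
Depth 2: 64 new terms (running total: 84)
Depth 3: 256 new terms (running total: 340)
Depth 4: 1024 new terms (running total: 1364)
Depth 5: 4096 new terms (running total: 5460)
Depth 6: 16384 new terms (running total: 21844)
Total distinct ground terms = 21844

21844


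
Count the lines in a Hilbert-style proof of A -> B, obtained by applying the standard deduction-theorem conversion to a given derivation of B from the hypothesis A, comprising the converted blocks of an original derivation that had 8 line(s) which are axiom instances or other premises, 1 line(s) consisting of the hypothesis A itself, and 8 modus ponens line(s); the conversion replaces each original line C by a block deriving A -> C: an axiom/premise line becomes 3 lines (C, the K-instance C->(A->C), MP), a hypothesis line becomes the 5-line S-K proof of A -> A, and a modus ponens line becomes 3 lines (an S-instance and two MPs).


Deduction-theorem conversion, block by block:
- 8 axiom/premise lines -> 3 lines each = 24
- 1 hypothesis lines -> 5 lines each (identity proof A->A) = 5
- 8 MP lines -> 3 lines each (S-instance, MP, MP) = 24
Total = 24 + 5 + 24 = 53 lines.

53


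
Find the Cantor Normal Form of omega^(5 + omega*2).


omega^(5 + omega*2):
In ordinal addition a term is absorbed by a following term of strictly larger exponent: 0 < 1, so 5 + omega*2 = omega*2.
omega raised to a CNF ordinal is a single CNF term: Result = omega^(omega*2)

omega^(omega*2)


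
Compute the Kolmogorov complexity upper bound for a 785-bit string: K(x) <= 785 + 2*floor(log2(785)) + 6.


floor(log2(785)) = 9
2 * 9 = 18
K(x) <= 785 + 18 + 6 = 809

809


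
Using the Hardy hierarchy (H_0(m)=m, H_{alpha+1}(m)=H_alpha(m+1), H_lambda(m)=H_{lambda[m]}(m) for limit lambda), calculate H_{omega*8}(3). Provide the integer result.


H_{omega*8}(3):
For the Hardy hierarchy, H_{omega*k}(n) = 2^k * n.
2^8 = 256.
256 * 3 = 768

768


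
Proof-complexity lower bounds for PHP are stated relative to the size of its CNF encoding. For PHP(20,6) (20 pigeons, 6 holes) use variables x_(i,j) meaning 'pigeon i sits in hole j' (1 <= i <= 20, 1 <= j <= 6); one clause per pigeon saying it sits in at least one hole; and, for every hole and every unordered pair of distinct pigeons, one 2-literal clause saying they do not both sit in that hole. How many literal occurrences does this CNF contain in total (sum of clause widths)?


PHP(20,6): 20 pigeons, 6 holes, 20*6 = 120 variables.
- pigeon clauses: one per pigeon -> 20 clauses of width 6 -> 120 literals
- hole clauses: 6 holes * C(20,2) = 6 * 190 -> 1140 clauses of width 2 -> 2280 literals
Total literal occurrences = 120 + 2280 = 2400

2400


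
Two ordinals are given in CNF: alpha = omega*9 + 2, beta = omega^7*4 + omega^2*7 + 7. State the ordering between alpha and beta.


Compare term by term from highest exponent:
alpha = omega*9 + 2
beta = omega^7*4 + omega^2*7 + 7
Term 1: alpha has omega^1*9, beta has omega^7*4
Term 2: alpha has omega^0*2, beta has omega^2*7
Term 3: alpha has omega^0*0, beta has omega^0*7
Result: alpha < beta

alpha < beta


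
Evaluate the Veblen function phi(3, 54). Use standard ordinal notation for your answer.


phi(3, 54):
phi(3, beta) = eta_beta (the beta-th eta number, fixed point of zeta).
phi(3, 54) = eta_54

eta_54


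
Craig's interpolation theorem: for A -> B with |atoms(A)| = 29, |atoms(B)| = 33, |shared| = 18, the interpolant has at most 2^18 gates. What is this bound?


Shared atoms = 18
Craig interpolant size bound = 2^18
= 262144

262144


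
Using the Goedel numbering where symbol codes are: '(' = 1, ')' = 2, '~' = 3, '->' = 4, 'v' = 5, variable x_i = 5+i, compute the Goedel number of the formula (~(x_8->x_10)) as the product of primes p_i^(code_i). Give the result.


Formula: (~(x_8->x_10))
Symbol codes: [1, 3, 1, 13, 4, 15, 2, 2]
Primes: [2, 3, 5, 7, 11, 13, 17, 19]
p_1^1 = 2^1 = 2
p_2^3 = 3^3 = 27
p_3^1 = 5^1 = 5
p_4^13 = 7^13 = 96889010407
p_5^4 = 11^4 = 14641
p_6^15 = 13^15 = 51185893014090757
p_7^2 = 17^2 = 289
p_8^2 = 19^2 = 361
Product = 2045334548496226490433230270286749402970

2045334548496226490433230270286749402970


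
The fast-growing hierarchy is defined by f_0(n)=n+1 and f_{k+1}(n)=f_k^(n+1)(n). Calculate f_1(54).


f_1(54) = f_0^55(54)
f_0 adds 1 each time, applied 55 times.
f_1(54) = 54 + 55 = 109

109


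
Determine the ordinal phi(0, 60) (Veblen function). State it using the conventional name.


phi(0, 60):
phi(0, beta) = omega^beta by definition.
phi(0, 60) = omega^60

omega^60


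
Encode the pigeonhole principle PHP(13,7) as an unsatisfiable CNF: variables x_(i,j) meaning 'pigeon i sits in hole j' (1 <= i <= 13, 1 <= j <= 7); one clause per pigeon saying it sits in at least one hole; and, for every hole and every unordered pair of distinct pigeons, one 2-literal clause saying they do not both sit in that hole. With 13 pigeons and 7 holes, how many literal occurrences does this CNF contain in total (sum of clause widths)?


PHP(13,7): 13 pigeons, 7 holes, 13*7 = 91 variables.
- pigeon clauses: one per pigeon -> 13 clauses of width 7 -> 91 literals
- hole clauses: 7 holes * C(13,2) = 7 * 78 -> 546 clauses of width 2 -> 1092 literals
Total literal occurrences = 91 + 1092 = 1183

1183


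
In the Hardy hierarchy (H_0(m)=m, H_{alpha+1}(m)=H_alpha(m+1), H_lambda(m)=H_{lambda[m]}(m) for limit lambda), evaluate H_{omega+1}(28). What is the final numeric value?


H_{omega+1}(28):
Unwind the 1 successor steps: H_{omega+1}(28) = H_omega(28+1) = H_omega(29).
H_omega(m) = H_m(m) = m + m = 2m.
Result = 2 * 29 = 58

58


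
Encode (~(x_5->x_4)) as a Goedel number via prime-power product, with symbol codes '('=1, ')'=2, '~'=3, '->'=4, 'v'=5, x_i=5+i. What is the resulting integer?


Formula: (~(x_5->x_4))
Symbol codes: [1, 3, 1, 10, 4, 9, 2, 2]
Primes: [2, 3, 5, 7, 11, 13, 17, 19]
p_1^1 = 2^1 = 2
p_2^3 = 3^3 = 27
p_3^1 = 5^1 = 5
p_4^10 = 7^10 = 282475249
p_5^4 = 11^4 = 14641
p_6^9 = 13^9 = 10604499373
p_7^2 = 17^2 = 289
p_8^2 = 19^2 = 361
Product = 1235407177995180467916575246310

1235407177995180467916575246310


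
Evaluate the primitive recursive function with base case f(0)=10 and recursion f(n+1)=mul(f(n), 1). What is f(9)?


f(0) = 10
f(1) = mul(f(0), 1) = mul(10, 1) = 10
f(2) = mul(f(1), 1) = mul(10, 1) = 10
f(3) = mul(f(2), 1) = mul(10, 1) = 10
f(4) = mul(f(3), 1) = mul(10, 1) = 10
f(5) = mul(f(4), 1) = mul(10, 1) = 10
f(6) = mul(f(5), 1) = mul(10, 1) = 10
f(7) = mul(f(6), 1) = mul(10, 1) = 10
f(8) = mul(f(7), 1) = mul(10, 1) = 10
f(9) = mul(f(8), 1) = mul(10, 1) = 10


10


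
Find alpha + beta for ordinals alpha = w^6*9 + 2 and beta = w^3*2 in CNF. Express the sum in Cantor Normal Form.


Ordinal addition (w^6*9 + 2) + w^3*2:
alpha's leading term has exponent 6 > beta's exponent 3, so it survives.
alpha's tail term has exponent 0 < beta's exponent 3, so it is absorbed by beta.
In ordinal addition, any term followed by a strictly larger-exponent term is absorbed.
Result = w^6*9 + w^3*2

w^6*9 + w^3*2


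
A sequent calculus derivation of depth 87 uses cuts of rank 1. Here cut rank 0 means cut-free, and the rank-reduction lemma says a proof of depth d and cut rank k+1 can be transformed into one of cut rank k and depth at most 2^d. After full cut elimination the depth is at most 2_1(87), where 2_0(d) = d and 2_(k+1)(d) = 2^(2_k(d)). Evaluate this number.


Each rank reduction sends depth d to at most 2^d; cut rank r needs r reductions.
2_0(87) = 87
2_1(87) = 2^87 = 154742504910672534362390528
Cut-free depth bound = 154742504910672534362390528

154742504910672534362390528


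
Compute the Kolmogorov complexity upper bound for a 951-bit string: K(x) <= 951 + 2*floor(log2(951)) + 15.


floor(log2(951)) = 9
2 * 9 = 18
K(x) <= 951 + 18 + 15 = 984

984


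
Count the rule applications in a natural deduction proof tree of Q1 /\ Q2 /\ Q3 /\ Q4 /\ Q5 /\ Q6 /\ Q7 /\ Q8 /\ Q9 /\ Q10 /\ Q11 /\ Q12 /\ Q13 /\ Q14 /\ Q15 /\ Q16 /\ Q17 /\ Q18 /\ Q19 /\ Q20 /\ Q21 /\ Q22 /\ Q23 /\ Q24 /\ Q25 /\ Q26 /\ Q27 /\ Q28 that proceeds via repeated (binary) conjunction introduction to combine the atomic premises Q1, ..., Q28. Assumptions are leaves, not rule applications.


The target conjunction has 28 conjuncts, i.e. 27 binary /\ connectives.
Each conjunction-intro joins two pieces, so 28 atoms require 28-1 = 27 applications.
Total inference nodes = 27

27


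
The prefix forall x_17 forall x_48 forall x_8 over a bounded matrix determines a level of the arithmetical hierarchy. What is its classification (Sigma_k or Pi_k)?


Leading quantifier is forall, so the class is Pi.
Number of quantifier blocks = alternations + 1 = 0 + 1 = 1.
Classification: Pi_1

Pi_1


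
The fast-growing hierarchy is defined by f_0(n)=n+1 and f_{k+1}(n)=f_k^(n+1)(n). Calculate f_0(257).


f_0(257) = 257 + 1 = 258

258


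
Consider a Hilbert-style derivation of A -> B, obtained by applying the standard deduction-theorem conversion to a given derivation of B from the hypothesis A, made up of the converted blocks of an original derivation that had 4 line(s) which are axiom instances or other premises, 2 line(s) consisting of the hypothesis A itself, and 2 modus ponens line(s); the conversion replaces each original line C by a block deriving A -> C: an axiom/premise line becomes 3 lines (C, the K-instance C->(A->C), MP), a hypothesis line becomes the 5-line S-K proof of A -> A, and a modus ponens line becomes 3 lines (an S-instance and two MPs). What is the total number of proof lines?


Deduction-theorem conversion, block by block:
- 4 axiom/premise lines -> 3 lines each = 12
- 2 hypothesis lines -> 5 lines each (identity proof A->A) = 10
- 2 MP lines -> 3 lines each (S-instance, MP, MP) = 6
Total = 12 + 10 + 6 = 28 lines.

28


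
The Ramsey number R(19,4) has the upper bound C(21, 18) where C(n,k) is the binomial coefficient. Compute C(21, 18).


R(19,4) <= C(19+4-2, 19-1) = C(21, 18)
C(21, 18) = 21! / (18! * 3!)
= 1330

1330


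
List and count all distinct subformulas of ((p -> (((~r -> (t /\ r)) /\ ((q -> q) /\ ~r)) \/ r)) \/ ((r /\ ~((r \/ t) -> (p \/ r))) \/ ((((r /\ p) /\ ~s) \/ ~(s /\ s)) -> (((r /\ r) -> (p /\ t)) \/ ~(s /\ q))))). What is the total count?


Formula: ((p -> (((~r -> (t /\ r)) /\ ((q -> q) /\ ~r)) \/ r)) \/ ((r /\ ~((r \/ t) -> (p \/ r))) \/ ((((r /\ p) /\ ~s) \/ ~(s /\ s)) -> (((r /\ r) -> (p /\ t)) \/ ~(s /\ q)))))
Subformulas found:
  1. r
  2. p
  3. q
  4. s
  5. t
  6. ~s
  7. ~r
  8. (t /\ r)
  9. (r /\ p)
  10. (s /\ s)
  11. (q -> q)
  12. (p /\ t)
  13. (r \/ t)
  14. (r /\ r)
  15. (s /\ q)
  16. (p \/ r)
  17. ~(s /\ s)
  18. ~(s /\ q)
  19. ((r /\ p) /\ ~s)
  20. ((q -> q) /\ ~r)
  21. (~r -> (t /\ r))
  22. ((r \/ t) -> (p \/ r))
  23. ((r /\ r) -> (p /\ t))
  24. ~((r \/ t) -> (p \/ r))
  25. (r /\ ~((r \/ t) -> (p \/ r)))
  26. (((r /\ p) /\ ~s) \/ ~(s /\ s))
  27. (((r /\ r) -> (p /\ t)) \/ ~(s /\ q))
  28. ((~r -> (t /\ r)) /\ ((q -> q) /\ ~r))
  29. (((~r -> (t /\ r)) /\ ((q -> q) /\ ~r)) \/ r)
  30. (p -> (((~r -> (t /\ r)) /\ ((q -> q) /\ ~r)) \/ r))
  31. ((((r /\ p) /\ ~s) \/ ~(s /\ s)) -> (((r /\ r) -> (p /\ t)) \/ ~(s /\ q)))
  32. ((r /\ ~((r \/ t) -> (p \/ r))) \/ ((((r /\ p) /\ ~s) \/ ~(s /\ s)) -> (((r /\ r) -> (p /\ t)) \/ ~(s /\ q))))
  33. ((p -> (((~r -> (t /\ r)) /\ ((q -> q) /\ ~r)) \/ r)) \/ ((r /\ ~((r \/ t) -> (p \/ r))) \/ ((((r /\ p) /\ ~s) \/ ~(s /\ s)) -> (((r /\ r) -> (p /\ t)) \/ ~(s /\ q)))))
Total distinct subformulas = 33

33


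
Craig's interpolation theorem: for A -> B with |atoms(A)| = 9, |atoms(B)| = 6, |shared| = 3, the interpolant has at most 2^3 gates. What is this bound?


Shared atoms = 3
Craig interpolant size bound = 2^3
= 8

8


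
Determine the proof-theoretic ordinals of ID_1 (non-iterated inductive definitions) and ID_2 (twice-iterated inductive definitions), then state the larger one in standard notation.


Proof-theoretic ordinal of ID_1 (non-iterated inductive definitions): psi_0(epsilon_{Omega+1})
Proof-theoretic ordinal of ID_2 (twice-iterated inductive definitions): psi_0(epsilon_{Omega_2+1})
Comparing: psi_0(epsilon_{Omega+1}) < psi_0(epsilon_{Omega_2+1}).
The larger ordinal is psi_0(epsilon_{Omega_2+1}) (from ID_2 (twice-iterated inductive definitions)).

psi_0(epsilon_{Omega_2+1})


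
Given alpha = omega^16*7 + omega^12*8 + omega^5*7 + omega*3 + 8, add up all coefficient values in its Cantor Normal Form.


CNF: omega^16*7 + omega^12*8 + omega^5*7 + omega*3 + 8
Coefficients: 7 + 8 + 7 + 3 + 8 = 33

33


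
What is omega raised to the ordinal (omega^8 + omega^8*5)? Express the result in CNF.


omega^(omega^8 + omega^8*5):
Both terms of the exponent have the same exponent 8, so they merge: omega^8 + omega^8*5 = omega^8*(1+5) = omega^8*6.
omega raised to a CNF ordinal is a single CNF term: Result = omega^(omega^8*6)

omega^(omega^8*6)


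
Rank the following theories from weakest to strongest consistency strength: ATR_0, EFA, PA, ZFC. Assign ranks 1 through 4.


Ordering by consistency strength:
1. EFA
2. PA
3. ATR_0
4. ZFC


ATR_0=3, EFA=1, PA=2, ZFC=4


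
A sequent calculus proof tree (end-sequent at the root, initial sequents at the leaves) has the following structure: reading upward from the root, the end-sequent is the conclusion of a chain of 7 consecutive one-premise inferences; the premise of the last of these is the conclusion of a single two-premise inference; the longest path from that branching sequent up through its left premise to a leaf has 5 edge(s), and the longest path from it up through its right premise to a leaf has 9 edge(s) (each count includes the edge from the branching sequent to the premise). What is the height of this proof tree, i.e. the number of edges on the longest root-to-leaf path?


Longest path through the left premise: 5 edges (measured from the branching sequent)
Longest path through the right premise: 9 edges
Height of the subtree rooted at the branching sequent: max(5, 9) = 9
The branching sequent sits 7 edges above the root (the chain of one-premise inferences), so height = 9 + 7 = 16

16


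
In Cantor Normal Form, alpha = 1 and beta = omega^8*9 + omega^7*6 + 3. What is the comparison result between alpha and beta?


Compare term by term from highest exponent:
alpha = 1
beta = omega^8*9 + omega^7*6 + 3
Term 1: alpha has omega^0*1, beta has omega^8*9
Term 2: alpha has omega^0*0, beta has omega^7*6
Term 3: alpha has omega^0*0, beta has omega^0*3
Result: alpha < beta

alpha < beta


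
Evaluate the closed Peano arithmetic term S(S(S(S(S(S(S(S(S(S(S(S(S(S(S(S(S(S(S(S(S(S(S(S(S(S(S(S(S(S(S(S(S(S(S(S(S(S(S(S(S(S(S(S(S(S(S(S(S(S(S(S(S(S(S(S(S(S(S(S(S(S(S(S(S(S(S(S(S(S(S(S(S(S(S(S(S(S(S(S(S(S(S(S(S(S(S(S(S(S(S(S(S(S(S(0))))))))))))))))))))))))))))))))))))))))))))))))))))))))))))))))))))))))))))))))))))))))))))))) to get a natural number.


Counting successors applied to 0:
95 applications of S to 0 = 95

95


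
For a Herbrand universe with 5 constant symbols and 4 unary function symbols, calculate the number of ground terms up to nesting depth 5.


Herbrand terms by depth:
Depth 0: 5 constants
Depth 1: 20 new terms (running total: 25)
Depth 2: 80 new terms (running total: 105)
Depth 3: 320 new terms (running total: 425)
Depth 4: 1280 new terms (running total: 1705)
Depth 5: 5120 new terms (running total: 6825)
Total distinct ground terms = 6825

6825


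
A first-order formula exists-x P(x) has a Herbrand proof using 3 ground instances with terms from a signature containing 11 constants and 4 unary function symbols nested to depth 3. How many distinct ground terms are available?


Herbrand terms by depth:
Depth 0: 11 constants
Depth 1: 44 new terms (running total: 55)
Depth 2: 176 new terms (running total: 231)
Depth 3: 704 new terms (running total: 935)
Total distinct ground terms = 935

935


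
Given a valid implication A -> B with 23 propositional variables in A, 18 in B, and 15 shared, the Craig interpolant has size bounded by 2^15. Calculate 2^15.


Shared atoms = 15
Craig interpolant size bound = 2^15
= 32768

32768


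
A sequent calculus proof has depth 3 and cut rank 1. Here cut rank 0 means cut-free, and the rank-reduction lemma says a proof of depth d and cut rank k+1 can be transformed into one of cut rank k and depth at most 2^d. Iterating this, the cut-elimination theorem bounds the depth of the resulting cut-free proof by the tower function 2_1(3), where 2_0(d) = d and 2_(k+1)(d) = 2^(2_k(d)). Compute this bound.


Each rank reduction sends depth d to at most 2^d; cut rank r needs r reductions.
2_0(3) = 3
2_1(3) = 2^3 = 8
Cut-free depth bound = 8

8


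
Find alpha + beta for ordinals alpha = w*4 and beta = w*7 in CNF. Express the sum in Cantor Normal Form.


Ordinal addition w*4 + w*7:
Both terms have the same exponent 1.
w^e*c + w^e*d = w^e*(c+d).
Result = w^1*(4+7) = w*11

w*11


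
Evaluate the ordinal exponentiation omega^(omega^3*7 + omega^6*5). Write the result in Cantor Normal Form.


omega^(omega^3*7 + omega^6*5):
In ordinal addition a term is absorbed by a following term of strictly larger exponent: 3 < 6, so omega^3*7 + omega^6*5 = omega^6*5.
omega raised to a CNF ordinal is a single CNF term: Result = omega^(omega^6*5)

omega^(omega^6*5)


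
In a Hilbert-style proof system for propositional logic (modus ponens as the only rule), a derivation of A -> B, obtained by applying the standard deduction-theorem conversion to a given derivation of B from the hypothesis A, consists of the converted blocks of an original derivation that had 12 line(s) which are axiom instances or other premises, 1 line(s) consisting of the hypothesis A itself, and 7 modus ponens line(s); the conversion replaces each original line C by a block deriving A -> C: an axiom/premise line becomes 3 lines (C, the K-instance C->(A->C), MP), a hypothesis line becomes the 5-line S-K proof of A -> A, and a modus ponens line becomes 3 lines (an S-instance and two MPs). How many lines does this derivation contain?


Deduction-theorem conversion, block by block:
- 12 axiom/premise lines -> 3 lines each = 36
- 1 hypothesis lines -> 5 lines each (identity proof A->A) = 5
- 7 MP lines -> 3 lines each (S-instance, MP, MP) = 21
Total = 36 + 5 + 21 = 62 lines.

62


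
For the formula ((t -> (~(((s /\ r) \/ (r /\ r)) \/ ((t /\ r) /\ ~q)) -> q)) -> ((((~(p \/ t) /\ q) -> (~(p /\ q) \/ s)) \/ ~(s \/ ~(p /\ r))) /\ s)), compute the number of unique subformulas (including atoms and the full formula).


Formula: ((t -> (~(((s /\ r) \/ (r /\ r)) \/ ((t /\ r) /\ ~q)) -> q)) -> ((((~(p \/ t) /\ q) -> (~(p /\ q) \/ s)) \/ ~(s \/ ~(p /\ r))) /\ s))
Subformulas found:
  1. r
  2. p
  3. q
  4. s
  5. t
  6. ~q
  7. (t /\ r)
  8. (p /\ q)
  9. (p /\ r)
  10. (s /\ r)
  11. (r /\ r)
  12. (p \/ t)
  13. ~(p /\ r)
  14. ~(p \/ t)
  15. ~(p /\ q)
  16. ((t /\ r) /\ ~q)
  17. (~(p /\ q) \/ s)
  18. (s \/ ~(p /\ r))
  19. (~(p \/ t) /\ q)
  20. ~(s \/ ~(p /\ r))
  21. ((s /\ r) \/ (r /\ r))
  22. ((~(p \/ t) /\ q) -> (~(p /\ q) \/ s))
  23. (((s /\ r) \/ (r /\ r)) \/ ((t /\ r) /\ ~q))
  24. ~(((s /\ r) \/ (r /\ r)) \/ ((t /\ r) /\ ~q))
  25. (~(((s /\ r) \/ (r /\ r)) \/ ((t /\ r) /\ ~q)) -> q)
  26. (t -> (~(((s /\ r) \/ (r /\ r)) \/ ((t /\ r) /\ ~q)) -> q))
  27. (((~(p \/ t) /\ q) -> (~(p /\ q) \/ s)) \/ ~(s \/ ~(p /\ r)))
  28. ((((~(p \/ t) /\ q) -> (~(p /\ q) \/ s)) \/ ~(s \/ ~(p /\ r))) /\ s)
  29. ((t -> (~(((s /\ r) \/ (r /\ r)) \/ ((t /\ r) /\ ~q)) -> q)) -> ((((~(p \/ t) /\ q) -> (~(p /\ q) \/ s)) \/ ~(s \/ ~(p /\ r))) /\ s))
Total distinct subformulas = 29

29


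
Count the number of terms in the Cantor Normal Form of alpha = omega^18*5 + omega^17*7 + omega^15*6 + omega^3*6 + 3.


CNF: omega^18*5 + omega^17*7 + omega^15*6 + omega^3*6 + 3
Count the summands separated by '+':
  term 1: omega^18*5
  term 2: omega^17*7
  term 3: omega^15*6
  term 4: omega^3*6
  term 5: 3
Total terms = 5

5


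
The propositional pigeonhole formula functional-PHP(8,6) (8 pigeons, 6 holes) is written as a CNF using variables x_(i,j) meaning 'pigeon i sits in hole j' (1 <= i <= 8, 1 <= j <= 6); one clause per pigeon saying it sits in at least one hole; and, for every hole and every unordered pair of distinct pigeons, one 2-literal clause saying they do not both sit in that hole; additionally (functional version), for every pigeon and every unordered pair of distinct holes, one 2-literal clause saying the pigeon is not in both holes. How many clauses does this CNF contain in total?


functional-PHP(8,6): 8 pigeons, 6 holes, 8*6 = 48 variables.
- pigeon clauses: one per pigeon -> 8 clauses
- hole clauses: 6 holes * C(8,2) = 6 * 28 -> 168 clauses
- functional clauses: 8 pigeons * C(6,2) = 8 * 15 -> 120 clauses
Total clauses = 8 + 168 + 120 = 296

296


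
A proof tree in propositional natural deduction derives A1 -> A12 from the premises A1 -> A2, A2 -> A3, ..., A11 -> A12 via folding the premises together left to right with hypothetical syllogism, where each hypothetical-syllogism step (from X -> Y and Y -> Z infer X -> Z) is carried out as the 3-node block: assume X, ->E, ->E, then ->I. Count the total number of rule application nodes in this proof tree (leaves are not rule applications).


There are 11 premises in the chain. The first HS step combines premises 1 and 2; each further premise needs one more HS step.
So 11 premises require 11 - 1 = 10 hypothetical-syllogism steps.
Each HS step uses 3 inference nodes (->E, ->E, ->I).
10 * 3 = 30 total inference nodes.

30


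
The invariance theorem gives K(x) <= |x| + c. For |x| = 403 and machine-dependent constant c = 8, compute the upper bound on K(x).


K(x) <= |x| + c = 403 + 8 = 411

411


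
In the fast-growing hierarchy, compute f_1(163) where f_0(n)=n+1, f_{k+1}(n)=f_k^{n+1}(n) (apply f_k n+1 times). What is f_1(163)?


f_1(163) = f_0^164(163)
f_0 adds 1 each time, applied 164 times.
f_1(163) = 163 + 164 = 327

327


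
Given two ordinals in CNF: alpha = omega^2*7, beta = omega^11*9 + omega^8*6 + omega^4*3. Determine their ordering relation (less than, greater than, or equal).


Compare term by term from highest exponent:
alpha = omega^2*7
beta = omega^11*9 + omega^8*6 + omega^4*3
Term 1: alpha has omega^2*7, beta has omega^11*9
Term 2: alpha has omega^0*0, beta has omega^8*6
Term 3: alpha has omega^0*0, beta has omega^4*3
Result: alpha < beta

alpha < beta


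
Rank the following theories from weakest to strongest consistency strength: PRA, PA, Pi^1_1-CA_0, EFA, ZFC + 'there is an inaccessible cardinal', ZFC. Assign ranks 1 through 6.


Ordering by consistency strength:
1. EFA
2. PRA
3. PA
4. Pi^1_1-CA_0
5. ZFC
6. ZFC + 'there is an inaccessible cardinal'


PRA=2, PA=3, Pi^1_1-CA_0=4, EFA=1, ZFC + 'there is an inaccessible cardinal'=6, ZFC=5


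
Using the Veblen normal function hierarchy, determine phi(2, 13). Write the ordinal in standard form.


phi(2, 13):
phi(2, beta) = zeta_beta (the beta-th zeta number, fixed point of epsilon).
phi(2, 13) = zeta_13

zeta_13


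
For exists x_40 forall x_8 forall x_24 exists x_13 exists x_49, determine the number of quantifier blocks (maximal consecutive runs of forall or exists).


Alternations = 2.
Blocks = alternations + 1 = 3

3


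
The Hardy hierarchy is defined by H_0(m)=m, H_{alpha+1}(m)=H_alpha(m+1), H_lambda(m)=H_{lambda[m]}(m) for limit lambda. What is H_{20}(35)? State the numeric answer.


H_20(35):
For finite ordinals k, H_k(n) = n + k (each successor step adds 1).
H_20(35) = 35 + 20 = 55

55


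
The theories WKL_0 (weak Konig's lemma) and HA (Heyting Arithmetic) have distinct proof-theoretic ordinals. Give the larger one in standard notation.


Proof-theoretic ordinal of WKL_0 (weak Konig's lemma): omega^omega
Proof-theoretic ordinal of HA (Heyting Arithmetic): epsilon_0
Comparing: omega^omega < epsilon_0.
The larger ordinal is epsilon_0 (from HA (Heyting Arithmetic)).

epsilon_0


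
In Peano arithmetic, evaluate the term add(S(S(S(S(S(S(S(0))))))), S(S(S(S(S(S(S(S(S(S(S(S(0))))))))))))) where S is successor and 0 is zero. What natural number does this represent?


add(S^7(0), S^12(0)):
S^7(0) = 7
S^12(0) = 12
7 + 12 = 19

19


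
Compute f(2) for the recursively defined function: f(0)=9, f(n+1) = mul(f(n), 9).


f(0) = 9
f(1) = mul(f(0), 9) = mul(9, 9) = 81
f(2) = mul(f(1), 9) = mul(81, 9) = 729


729


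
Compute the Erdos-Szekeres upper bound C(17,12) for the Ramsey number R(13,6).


R(13,6) <= C(13+6-2, 13-1) = C(17, 12)
C(17, 12) = 17! / (12! * 5!)
= 6188

6188
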